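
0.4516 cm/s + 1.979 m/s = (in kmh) 7.141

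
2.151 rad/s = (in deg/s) 123.2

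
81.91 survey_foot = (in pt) 7.077e+04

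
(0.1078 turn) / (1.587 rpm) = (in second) 4.076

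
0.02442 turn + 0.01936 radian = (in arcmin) 594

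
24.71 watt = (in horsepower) 0.03314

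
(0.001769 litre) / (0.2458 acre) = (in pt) 5.041e-06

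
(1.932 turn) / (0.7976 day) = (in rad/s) 0.0001762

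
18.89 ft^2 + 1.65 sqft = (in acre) 0.0004715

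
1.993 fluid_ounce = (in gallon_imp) 0.01296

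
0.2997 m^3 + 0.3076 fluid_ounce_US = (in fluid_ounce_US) 1.013e+04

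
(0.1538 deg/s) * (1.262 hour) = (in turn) 1.941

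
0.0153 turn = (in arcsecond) 1.983e+04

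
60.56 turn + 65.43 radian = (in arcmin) 1.533e+06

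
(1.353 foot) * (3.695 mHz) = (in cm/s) 0.1524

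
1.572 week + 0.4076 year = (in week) 22.83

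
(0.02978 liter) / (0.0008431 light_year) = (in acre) 9.226e-22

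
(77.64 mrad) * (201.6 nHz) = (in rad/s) 1.565e-08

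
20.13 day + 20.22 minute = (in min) 2.901e+04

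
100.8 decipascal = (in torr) 0.07561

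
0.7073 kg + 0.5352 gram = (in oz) 24.97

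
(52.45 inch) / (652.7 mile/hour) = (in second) 0.004566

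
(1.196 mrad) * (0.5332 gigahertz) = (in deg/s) 3.654e+07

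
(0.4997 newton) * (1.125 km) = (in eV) 3.509e+21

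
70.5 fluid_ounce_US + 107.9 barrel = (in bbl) 107.9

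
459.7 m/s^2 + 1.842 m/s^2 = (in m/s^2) 461.5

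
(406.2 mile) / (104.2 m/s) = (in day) 0.07261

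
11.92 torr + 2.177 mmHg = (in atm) 0.01855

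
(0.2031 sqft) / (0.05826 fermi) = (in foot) 1.063e+15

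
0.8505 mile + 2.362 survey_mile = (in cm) 5.17e+05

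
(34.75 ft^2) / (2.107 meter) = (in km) 0.001532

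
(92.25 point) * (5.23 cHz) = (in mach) 4.999e-06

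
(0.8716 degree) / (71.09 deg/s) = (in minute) 0.0002043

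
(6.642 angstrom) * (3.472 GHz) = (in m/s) 2.306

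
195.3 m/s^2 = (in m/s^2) 195.3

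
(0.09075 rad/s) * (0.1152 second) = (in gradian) 0.6655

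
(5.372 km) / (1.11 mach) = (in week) 2.35e-05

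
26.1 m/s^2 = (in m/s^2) 26.1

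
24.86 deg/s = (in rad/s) 0.4339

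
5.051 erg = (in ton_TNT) 1.207e-16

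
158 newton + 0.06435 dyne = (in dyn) 1.58e+07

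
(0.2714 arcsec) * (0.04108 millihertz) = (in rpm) 5.162e-10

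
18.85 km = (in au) 1.26e-07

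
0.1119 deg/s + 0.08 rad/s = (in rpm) 0.7826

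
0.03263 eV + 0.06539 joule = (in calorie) 0.01563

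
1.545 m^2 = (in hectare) 0.0001545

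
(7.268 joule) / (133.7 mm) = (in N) 54.36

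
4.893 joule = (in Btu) 0.004638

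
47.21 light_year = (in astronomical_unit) 2.986e+06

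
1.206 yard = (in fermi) 1.103e+15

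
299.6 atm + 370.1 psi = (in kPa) 3.291e+04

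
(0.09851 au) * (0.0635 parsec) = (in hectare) 2.888e+21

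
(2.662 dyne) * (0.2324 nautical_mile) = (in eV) 7.151e+16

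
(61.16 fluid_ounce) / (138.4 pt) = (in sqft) 0.3988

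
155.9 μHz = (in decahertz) 1.559e-05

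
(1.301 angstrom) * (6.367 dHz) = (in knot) 1.61e-10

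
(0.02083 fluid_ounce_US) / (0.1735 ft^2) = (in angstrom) 3.822e+05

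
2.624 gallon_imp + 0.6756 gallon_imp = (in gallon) 3.963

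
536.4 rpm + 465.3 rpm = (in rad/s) 104.9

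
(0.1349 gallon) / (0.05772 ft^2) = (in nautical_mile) 5.142e-05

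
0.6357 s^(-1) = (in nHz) 6.357e+08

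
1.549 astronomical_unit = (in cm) 2.317e+13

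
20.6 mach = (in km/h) 2.525e+04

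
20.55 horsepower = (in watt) 1.532e+04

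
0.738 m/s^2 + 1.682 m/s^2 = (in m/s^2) 2.42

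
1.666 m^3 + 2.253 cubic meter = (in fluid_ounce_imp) 1.379e+05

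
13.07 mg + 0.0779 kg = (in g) 77.91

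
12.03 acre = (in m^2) 4.868e+04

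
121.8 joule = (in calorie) 29.11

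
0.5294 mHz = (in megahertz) 5.294e-10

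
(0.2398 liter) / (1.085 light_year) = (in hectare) 2.336e-24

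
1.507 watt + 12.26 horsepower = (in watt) 9144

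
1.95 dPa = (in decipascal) 1.95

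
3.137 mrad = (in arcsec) 647.1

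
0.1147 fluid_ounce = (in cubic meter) 3.392e-06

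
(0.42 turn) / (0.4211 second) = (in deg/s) 359.1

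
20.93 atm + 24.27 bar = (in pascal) 4.548e+06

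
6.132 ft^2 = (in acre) 0.0001408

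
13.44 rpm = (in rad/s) 1.407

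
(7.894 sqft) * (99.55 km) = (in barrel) 4.592e+05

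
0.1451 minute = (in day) 0.0001008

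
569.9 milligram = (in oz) 0.0201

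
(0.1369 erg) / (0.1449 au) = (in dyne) 6.316e-14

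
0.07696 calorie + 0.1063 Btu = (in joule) 112.5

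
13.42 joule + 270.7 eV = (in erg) 1.342e+08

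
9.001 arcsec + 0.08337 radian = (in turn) 0.01328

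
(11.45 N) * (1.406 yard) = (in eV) 9.188e+19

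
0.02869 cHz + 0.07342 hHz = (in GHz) 7.342e-09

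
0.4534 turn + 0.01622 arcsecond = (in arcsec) 5.876e+05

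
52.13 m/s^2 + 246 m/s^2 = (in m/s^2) 298.1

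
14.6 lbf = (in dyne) 6.494e+06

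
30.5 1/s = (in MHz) 3.05e-05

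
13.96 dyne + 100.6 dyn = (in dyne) 114.6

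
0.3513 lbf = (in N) 1.563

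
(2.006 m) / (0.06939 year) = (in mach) 2.692e-09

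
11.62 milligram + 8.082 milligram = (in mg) 19.7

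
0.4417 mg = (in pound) 9.738e-07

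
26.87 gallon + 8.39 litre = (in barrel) 0.6925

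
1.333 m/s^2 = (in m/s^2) 1.333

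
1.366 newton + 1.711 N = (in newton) 3.077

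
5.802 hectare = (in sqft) 6.245e+05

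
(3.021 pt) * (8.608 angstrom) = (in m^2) 9.174e-13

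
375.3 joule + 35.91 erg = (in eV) 2.342e+21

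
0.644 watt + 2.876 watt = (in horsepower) 0.00472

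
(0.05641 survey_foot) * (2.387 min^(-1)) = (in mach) 2.009e-06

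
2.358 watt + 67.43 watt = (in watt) 69.79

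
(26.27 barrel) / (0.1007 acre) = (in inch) 0.4035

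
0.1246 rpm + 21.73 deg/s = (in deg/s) 22.48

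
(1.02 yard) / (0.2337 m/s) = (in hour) 0.001109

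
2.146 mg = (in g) 0.002146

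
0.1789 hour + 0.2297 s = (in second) 644.3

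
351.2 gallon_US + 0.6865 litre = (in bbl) 8.366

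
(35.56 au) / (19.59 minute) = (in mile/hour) 1.012e+10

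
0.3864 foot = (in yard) 0.1288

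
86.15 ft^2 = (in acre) 0.001978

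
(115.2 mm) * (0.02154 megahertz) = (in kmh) 8933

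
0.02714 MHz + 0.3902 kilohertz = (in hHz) 275.3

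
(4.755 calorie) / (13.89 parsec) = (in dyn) 4.642e-12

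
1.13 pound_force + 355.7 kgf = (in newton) 3493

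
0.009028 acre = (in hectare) 0.003654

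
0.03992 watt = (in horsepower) 5.353e-05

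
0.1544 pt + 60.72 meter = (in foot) 199.2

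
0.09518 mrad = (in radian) 9.518e-05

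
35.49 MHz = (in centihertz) 3.549e+09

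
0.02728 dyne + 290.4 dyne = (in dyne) 290.4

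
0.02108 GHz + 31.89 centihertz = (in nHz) 2.108e+16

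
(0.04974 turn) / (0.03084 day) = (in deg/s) 0.00672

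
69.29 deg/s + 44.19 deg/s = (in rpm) 18.91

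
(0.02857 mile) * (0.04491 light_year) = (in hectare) 1.954e+12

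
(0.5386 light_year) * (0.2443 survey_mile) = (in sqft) 2.156e+19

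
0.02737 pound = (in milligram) 1.241e+04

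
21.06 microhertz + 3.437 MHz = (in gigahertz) 0.003437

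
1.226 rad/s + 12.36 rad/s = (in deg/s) 778.4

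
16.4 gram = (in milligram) 1.64e+04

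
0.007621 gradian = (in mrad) 0.1197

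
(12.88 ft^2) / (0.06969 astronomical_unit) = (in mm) 1.148e-07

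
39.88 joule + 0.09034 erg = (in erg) 3.988e+08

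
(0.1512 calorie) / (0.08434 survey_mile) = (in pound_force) 0.001048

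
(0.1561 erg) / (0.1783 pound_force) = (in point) 5.579e-05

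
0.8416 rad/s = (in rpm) 8.037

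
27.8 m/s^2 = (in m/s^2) 27.8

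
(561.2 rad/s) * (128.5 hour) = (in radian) 2.596e+08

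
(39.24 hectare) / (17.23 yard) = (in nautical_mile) 13.45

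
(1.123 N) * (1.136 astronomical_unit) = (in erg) 1.908e+18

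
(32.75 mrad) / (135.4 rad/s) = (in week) 3.999e-10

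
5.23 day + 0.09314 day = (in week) 0.7604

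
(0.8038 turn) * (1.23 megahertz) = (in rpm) 5.932e+07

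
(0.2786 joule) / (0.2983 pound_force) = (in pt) 595.2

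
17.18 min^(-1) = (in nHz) 2.863e+08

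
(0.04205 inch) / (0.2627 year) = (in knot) 2.506e-10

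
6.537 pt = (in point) 6.537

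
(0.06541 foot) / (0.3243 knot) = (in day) 1.383e-06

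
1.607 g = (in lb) 0.003543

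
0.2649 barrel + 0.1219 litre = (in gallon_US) 11.16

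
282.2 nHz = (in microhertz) 0.2822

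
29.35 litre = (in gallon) 7.753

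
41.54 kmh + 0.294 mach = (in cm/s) 1.116e+04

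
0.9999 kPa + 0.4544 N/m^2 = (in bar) 0.01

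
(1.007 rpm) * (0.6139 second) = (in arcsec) 1.335e+04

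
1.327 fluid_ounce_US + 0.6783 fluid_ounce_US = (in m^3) 5.93e-05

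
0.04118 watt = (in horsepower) 5.522e-05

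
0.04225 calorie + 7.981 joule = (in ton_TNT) 1.95e-09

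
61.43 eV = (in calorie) 2.352e-18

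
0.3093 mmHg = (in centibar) 0.04124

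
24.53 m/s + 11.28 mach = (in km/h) 1.392e+04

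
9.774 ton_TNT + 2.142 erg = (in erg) 4.089e+17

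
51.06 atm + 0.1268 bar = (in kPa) 5186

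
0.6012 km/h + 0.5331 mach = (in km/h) 654.1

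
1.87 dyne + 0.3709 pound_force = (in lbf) 0.3709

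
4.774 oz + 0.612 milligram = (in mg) 1.353e+05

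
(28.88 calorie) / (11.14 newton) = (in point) 3.075e+04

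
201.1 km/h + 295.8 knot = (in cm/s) 2.08e+04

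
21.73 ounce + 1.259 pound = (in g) 1187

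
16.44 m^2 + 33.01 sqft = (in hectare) 0.001951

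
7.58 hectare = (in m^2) 7.58e+04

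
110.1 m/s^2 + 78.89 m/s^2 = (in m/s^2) 189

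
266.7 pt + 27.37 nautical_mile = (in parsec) 1.643e-12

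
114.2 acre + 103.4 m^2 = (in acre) 114.2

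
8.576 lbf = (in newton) 38.15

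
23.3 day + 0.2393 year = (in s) 9.56e+06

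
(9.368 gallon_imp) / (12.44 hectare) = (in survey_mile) 2.127e-10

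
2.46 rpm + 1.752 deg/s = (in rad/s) 0.2882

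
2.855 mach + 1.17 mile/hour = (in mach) 2.857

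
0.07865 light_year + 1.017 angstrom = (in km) 7.441e+11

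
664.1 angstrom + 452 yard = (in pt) 1.172e+06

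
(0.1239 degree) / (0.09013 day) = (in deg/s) 1.591e-05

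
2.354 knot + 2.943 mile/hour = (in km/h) 9.096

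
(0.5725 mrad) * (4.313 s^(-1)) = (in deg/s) 0.1415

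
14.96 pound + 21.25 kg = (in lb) 61.81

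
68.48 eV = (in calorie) 2.622e-18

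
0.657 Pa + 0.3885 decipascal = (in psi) 0.0001009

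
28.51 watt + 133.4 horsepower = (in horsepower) 133.4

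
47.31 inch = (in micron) 1.202e+06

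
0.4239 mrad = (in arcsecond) 87.44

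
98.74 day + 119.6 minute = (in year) 0.2707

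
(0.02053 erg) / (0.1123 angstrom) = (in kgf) 18.64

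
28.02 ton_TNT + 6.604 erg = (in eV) 7.317e+29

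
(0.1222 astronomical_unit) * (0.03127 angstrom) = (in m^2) 0.05716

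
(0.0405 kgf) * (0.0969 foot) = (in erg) 1.173e+05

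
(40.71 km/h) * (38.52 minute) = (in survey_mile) 16.24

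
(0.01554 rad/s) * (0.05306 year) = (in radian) 2.6e+04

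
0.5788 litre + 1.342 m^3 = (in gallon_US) 354.7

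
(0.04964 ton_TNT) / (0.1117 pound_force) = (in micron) 4.18e+14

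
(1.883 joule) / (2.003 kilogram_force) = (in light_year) 1.013e-17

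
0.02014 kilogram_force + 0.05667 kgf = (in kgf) 0.07681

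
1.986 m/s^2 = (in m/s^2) 1.986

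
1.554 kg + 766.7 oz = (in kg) 23.29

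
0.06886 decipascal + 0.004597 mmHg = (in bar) 6.198e-06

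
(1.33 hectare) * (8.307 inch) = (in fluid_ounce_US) 9.489e+07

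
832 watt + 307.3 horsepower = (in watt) 2.3e+05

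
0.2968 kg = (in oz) 10.47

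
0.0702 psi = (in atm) 0.004777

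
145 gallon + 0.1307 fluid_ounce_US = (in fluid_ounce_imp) 1.932e+04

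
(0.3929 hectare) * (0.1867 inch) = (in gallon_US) 4922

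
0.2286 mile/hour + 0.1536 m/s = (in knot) 0.4972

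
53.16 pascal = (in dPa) 531.6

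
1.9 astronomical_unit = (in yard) 3.108e+11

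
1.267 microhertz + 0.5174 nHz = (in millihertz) 0.001268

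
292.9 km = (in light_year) 3.096e-11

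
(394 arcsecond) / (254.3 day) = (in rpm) 8.302e-10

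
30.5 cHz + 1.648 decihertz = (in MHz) 4.698e-07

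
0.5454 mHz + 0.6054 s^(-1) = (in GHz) 6.059e-10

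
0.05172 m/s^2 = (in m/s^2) 0.05172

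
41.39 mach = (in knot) 2.74e+04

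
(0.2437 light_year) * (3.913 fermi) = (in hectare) 0.0009022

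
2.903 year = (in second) 9.155e+07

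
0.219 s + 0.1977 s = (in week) 6.89e-07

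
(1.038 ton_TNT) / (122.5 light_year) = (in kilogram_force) 3.821e-10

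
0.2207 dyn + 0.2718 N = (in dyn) 2.718e+04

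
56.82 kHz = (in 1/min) 3.409e+06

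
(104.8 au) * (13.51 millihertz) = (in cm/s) 2.118e+13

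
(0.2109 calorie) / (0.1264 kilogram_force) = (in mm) 711.9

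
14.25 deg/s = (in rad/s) 0.2487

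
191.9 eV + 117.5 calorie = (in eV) 3.068e+21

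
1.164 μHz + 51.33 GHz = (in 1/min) 3.08e+12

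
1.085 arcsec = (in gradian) 0.0003349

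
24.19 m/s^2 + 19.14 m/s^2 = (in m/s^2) 43.33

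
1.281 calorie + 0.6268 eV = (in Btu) 0.00508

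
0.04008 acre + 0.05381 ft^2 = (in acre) 0.04008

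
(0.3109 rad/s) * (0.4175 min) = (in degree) 446.2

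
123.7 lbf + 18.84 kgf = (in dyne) 7.35e+07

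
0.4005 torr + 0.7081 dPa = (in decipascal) 534.7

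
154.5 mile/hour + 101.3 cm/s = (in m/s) 70.08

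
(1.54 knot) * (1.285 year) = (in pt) 9.101e+10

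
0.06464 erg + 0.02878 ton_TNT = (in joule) 1.204e+08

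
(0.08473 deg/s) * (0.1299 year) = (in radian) 6058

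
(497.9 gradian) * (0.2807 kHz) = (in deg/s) 1.258e+05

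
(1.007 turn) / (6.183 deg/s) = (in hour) 0.01629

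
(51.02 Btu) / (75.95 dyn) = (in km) 7.087e+04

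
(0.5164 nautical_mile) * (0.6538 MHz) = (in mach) 1.836e+06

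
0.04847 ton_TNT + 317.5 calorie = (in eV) 1.266e+27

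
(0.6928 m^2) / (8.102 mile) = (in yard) 5.811e-05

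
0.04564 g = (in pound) 0.0001006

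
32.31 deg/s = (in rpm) 5.385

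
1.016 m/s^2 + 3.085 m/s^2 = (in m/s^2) 4.101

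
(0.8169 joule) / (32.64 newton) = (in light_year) 2.645e-18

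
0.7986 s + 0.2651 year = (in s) 8.36e+06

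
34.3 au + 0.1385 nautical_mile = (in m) 5.131e+12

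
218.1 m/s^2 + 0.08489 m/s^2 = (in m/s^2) 218.2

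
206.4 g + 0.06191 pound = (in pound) 0.5169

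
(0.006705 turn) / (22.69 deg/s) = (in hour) 2.955e-05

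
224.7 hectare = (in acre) 555.2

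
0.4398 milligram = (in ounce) 1.551e-05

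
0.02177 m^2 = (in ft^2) 0.2343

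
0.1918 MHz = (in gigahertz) 0.0001918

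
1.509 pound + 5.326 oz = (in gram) 835.5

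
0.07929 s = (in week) 1.311e-07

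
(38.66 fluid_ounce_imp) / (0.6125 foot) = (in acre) 1.454e-06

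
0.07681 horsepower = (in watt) 57.28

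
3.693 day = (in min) 5318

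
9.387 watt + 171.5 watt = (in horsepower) 0.2426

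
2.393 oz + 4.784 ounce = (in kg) 0.2035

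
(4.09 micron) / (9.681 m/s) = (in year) 1.34e-14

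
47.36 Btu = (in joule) 4.997e+04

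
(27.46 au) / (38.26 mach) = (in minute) 5.255e+06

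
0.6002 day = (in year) 0.001644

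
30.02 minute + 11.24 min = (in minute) 41.26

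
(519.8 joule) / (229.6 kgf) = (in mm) 230.9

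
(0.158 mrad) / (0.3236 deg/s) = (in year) 8.871e-10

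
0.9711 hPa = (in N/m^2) 97.11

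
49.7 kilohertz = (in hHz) 497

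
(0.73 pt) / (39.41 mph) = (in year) 4.635e-13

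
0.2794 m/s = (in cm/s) 27.94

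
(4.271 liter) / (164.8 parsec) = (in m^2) 8.399e-22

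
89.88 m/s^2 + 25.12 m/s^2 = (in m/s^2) 115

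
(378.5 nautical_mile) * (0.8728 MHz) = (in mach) 1.797e+09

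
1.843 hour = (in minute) 110.6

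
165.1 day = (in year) 0.4523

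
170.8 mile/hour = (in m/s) 76.35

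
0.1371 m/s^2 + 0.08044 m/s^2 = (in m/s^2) 0.2175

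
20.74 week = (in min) 2.091e+05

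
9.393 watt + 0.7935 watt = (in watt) 10.19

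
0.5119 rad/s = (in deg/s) 29.33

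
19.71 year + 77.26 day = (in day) 7271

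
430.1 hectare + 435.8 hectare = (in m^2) 8.659e+06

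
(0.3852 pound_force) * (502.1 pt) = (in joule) 0.3035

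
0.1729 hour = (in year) 1.974e-05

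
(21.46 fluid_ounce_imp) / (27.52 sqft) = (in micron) 238.5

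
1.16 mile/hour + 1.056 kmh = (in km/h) 2.923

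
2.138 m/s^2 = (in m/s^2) 2.138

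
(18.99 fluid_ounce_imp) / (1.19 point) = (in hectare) 0.0001285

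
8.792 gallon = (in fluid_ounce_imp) 1171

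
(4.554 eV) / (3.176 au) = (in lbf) 3.452e-31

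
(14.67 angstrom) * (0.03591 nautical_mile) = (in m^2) 9.756e-08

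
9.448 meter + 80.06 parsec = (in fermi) 2.47e+33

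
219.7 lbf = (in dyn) 9.773e+07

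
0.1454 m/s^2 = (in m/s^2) 0.1454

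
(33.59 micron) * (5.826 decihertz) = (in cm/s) 0.001957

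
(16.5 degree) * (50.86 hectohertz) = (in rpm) 1.399e+04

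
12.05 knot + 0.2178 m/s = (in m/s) 6.417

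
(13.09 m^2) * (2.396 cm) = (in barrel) 1.973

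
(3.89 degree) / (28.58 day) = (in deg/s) 1.575e-06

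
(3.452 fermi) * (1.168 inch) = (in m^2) 1.024e-16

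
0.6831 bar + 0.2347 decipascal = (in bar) 0.6831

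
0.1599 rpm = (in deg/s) 0.9594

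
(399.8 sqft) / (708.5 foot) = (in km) 0.000172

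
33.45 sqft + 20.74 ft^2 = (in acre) 0.001244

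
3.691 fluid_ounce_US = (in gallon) 0.02884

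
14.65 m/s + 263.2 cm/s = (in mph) 38.66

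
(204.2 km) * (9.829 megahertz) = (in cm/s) 2.007e+14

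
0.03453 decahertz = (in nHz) 3.453e+08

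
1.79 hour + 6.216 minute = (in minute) 113.6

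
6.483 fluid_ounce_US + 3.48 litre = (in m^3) 0.003672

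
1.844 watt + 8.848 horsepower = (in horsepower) 8.85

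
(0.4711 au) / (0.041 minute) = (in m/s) 2.865e+10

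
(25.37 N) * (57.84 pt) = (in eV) 3.231e+18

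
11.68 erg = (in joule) 1.168e-06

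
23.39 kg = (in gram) 2.339e+04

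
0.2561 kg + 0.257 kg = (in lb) 1.131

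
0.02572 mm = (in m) 2.572e-05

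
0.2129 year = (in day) 77.71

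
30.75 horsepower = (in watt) 2.293e+04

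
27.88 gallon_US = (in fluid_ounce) 3569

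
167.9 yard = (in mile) 0.0954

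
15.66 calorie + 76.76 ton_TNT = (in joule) 3.212e+11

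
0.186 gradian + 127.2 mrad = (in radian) 0.1301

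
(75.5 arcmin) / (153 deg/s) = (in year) 2.608e-10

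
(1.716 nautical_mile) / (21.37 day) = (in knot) 0.003346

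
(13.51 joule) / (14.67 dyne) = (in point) 2.611e+08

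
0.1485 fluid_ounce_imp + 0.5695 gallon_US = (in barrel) 0.01359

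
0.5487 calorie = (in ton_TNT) 5.487e-10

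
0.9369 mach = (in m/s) 319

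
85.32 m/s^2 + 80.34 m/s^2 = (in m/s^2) 165.7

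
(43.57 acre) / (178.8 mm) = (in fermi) 9.861e+20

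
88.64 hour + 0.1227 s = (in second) 3.191e+05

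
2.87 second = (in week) 4.745e-06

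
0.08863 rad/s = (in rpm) 0.8464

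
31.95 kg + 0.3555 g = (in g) 3.195e+04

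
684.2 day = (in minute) 9.852e+05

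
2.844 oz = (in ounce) 2.844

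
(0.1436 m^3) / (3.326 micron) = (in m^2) 4.317e+04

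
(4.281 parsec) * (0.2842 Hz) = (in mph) 8.398e+16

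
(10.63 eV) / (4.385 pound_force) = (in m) 8.731e-20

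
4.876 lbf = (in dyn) 2.169e+06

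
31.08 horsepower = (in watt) 2.318e+04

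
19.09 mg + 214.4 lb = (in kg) 97.25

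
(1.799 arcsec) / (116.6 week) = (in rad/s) 1.237e-13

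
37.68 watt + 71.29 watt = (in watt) 109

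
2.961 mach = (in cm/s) 1.008e+05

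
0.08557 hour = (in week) 0.0005093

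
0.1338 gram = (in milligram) 133.8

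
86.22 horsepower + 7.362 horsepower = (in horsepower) 93.58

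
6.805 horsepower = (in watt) 5074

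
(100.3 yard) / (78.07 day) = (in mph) 3.042e-05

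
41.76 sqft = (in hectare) 0.000388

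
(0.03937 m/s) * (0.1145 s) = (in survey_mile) 2.801e-06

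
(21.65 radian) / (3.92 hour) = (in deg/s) 0.0879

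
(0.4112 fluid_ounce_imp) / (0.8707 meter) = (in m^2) 1.342e-05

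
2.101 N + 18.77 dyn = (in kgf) 0.2143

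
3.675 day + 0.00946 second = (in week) 0.525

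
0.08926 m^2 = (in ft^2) 0.9608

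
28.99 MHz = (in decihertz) 2.899e+08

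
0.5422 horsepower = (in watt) 404.3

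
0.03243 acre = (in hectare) 0.01312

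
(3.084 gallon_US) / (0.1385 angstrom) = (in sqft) 9.073e+09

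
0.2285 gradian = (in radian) 0.003589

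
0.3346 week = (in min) 3373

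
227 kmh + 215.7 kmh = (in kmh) 442.7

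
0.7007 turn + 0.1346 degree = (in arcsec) 9.086e+05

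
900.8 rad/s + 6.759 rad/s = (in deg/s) 5.2e+04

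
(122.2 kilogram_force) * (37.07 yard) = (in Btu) 38.5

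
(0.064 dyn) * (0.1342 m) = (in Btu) 8.141e-11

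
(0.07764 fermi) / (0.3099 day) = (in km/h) 1.044e-20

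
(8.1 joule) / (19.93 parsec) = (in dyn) 1.317e-12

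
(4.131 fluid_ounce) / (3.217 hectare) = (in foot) 1.246e-08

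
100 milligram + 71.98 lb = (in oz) 1152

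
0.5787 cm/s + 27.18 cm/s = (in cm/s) 27.76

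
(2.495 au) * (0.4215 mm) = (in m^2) 1.573e+08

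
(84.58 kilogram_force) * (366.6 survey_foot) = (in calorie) 2.215e+04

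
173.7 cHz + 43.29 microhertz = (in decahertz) 0.1737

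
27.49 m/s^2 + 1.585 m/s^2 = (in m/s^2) 29.07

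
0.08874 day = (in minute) 127.8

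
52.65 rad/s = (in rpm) 502.8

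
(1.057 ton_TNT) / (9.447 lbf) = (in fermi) 1.052e+23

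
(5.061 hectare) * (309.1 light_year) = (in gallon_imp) 3.256e+25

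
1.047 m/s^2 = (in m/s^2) 1.047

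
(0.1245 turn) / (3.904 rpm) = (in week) 3.164e-06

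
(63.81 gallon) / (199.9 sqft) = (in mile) 8.082e-06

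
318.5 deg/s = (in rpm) 53.08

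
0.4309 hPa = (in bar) 0.0004309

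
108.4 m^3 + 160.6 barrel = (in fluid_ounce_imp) 4.714e+06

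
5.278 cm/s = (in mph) 0.1181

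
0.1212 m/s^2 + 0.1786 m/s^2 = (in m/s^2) 0.2998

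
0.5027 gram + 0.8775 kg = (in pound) 1.936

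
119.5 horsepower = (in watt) 8.911e+04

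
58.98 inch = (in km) 0.001498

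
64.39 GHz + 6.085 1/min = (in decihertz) 6.439e+11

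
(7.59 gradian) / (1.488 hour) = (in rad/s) 2.226e-05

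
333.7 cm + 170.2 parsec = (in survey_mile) 3.263e+15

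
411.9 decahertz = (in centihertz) 4.119e+05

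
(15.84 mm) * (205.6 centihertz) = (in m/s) 0.03257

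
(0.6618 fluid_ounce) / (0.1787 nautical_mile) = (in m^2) 5.914e-08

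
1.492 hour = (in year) 0.0001703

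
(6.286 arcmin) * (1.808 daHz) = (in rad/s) 0.03306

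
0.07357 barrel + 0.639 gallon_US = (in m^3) 0.01412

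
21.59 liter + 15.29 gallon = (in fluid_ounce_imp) 2797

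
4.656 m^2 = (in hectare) 0.0004656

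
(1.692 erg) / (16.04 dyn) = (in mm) 1.055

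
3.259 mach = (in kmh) 3995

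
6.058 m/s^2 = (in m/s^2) 6.058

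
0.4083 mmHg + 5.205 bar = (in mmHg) 3904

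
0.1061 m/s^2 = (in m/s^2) 0.1061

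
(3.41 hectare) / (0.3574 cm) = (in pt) 2.705e+10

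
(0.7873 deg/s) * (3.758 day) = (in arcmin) 1.534e+07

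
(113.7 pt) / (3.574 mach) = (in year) 1.045e-12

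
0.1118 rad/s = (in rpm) 1.068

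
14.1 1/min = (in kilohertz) 0.000235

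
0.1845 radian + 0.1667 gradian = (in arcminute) 643.3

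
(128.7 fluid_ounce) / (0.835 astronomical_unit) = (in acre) 7.529e-18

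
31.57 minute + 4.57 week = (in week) 4.573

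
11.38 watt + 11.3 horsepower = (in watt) 8438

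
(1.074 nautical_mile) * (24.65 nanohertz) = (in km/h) 0.0001765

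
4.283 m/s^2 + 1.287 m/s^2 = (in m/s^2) 5.57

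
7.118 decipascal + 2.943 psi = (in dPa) 2.029e+05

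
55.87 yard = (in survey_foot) 167.6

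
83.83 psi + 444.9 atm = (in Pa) 4.566e+07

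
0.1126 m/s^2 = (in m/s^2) 0.1126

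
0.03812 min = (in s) 2.287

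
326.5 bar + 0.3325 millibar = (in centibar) 3.265e+04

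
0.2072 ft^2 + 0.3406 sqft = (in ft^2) 0.5478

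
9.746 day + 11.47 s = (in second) 8.421e+05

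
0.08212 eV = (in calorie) 3.145e-21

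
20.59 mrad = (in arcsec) 4247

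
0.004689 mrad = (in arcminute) 0.01612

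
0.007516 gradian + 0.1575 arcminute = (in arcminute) 0.5634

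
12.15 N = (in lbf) 2.731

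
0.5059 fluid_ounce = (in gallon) 0.003952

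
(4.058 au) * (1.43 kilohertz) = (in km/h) 3.125e+15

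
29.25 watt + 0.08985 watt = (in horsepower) 0.03935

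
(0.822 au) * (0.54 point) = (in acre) 5789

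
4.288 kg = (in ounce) 151.3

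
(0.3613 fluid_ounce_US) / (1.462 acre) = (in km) 1.806e-12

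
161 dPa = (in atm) 0.0001589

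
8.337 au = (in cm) 1.247e+14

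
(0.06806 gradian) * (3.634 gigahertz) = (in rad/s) 3.885e+06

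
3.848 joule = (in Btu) 0.003647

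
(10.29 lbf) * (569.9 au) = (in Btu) 3.699e+12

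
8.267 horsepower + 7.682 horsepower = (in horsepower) 15.95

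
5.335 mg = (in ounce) 0.0001882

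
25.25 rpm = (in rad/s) 2.644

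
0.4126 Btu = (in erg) 4.353e+09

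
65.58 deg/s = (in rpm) 10.93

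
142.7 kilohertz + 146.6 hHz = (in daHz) 1.574e+04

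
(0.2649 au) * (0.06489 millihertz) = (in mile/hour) 5.752e+06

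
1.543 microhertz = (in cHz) 0.0001543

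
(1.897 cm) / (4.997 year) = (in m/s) 1.204e-10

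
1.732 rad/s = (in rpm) 16.54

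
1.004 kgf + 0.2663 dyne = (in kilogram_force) 1.004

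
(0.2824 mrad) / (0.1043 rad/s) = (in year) 8.586e-11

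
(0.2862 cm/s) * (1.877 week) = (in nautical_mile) 1.754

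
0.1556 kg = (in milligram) 1.556e+05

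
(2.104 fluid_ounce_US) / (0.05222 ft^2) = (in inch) 0.505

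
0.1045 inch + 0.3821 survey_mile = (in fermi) 6.149e+17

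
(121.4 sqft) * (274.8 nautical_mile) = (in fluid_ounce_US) 1.941e+11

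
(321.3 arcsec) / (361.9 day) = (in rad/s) 4.982e-11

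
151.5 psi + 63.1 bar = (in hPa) 7.355e+04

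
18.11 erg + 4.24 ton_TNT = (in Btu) 1.681e+07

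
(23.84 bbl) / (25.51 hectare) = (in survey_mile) 9.232e-09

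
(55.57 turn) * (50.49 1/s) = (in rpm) 1.683e+05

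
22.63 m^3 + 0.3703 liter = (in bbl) 142.3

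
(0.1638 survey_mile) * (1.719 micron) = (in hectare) 4.531e-08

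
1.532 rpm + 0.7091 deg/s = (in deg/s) 9.901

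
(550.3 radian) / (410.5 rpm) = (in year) 4.059e-07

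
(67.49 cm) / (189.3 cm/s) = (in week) 5.895e-07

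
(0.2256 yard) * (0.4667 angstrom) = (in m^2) 9.627e-12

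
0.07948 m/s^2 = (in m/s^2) 0.07948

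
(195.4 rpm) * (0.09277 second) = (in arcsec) 3.915e+05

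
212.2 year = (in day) 7.745e+04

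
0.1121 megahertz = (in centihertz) 1.121e+07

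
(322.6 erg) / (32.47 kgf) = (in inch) 3.989e-06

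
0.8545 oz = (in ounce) 0.8545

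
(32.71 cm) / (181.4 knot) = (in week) 5.796e-09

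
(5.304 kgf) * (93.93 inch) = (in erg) 1.241e+09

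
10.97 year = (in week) 572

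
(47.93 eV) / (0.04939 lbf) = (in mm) 3.495e-14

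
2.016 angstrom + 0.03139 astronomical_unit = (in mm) 4.696e+12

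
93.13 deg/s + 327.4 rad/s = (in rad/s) 329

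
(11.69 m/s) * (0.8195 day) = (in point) 2.346e+09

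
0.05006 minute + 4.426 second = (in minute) 0.1238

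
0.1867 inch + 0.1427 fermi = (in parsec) 1.537e-19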